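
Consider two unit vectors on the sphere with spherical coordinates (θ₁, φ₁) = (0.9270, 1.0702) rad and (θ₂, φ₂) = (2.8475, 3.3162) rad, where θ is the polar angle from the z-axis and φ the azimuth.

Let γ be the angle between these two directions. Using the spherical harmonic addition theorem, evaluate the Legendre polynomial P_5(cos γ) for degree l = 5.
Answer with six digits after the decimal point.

Summing Y*_{l m}(θ₁,φ₁)·Y_{l m}(θ₂,φ₂) over m ∈ [−5, 5]; prefactor 4π/(2·5+1) = 1.142397:
  m=-5: +0.090556-0.121979i × -0.000610+0.000728i = +0.000034+0.000140i  (running Σ = +0.000034+0.000140i)
  m=-4: -0.150814-0.327468i × -0.007595+0.006377i = +0.003234+0.001525i  (running Σ = +0.003267+0.001666i)
  m=-3: -0.395999-0.027370i × -0.052852+0.030530i = +0.021765-0.010643i  (running Σ = +0.025032-0.008977i)
  m=-2: -0.028375+0.044307i × -0.223846+0.081511i = +0.002740-0.012231i  (running Σ = +0.027772-0.021208i)
  m=-1: -0.162055-0.296220i × -0.529881+0.093473i = +0.113558+0.141814i  (running Σ = +0.141331+0.120605i)
  m=0: -0.143356-0.000000i × -0.418544+0.000000i = +0.060001+0.000000i  (running Σ = +0.201332+0.120605i)
  m=1: +0.162055-0.296220i × +0.529881+0.093473i = +0.113558-0.141814i  (running Σ = +0.314890-0.021208i)
  m=2: -0.028375-0.044307i × -0.223846-0.081511i = +0.002740+0.012231i  (running Σ = +0.317630-0.008977i)
  m=3: +0.395999-0.027370i × +0.052852+0.030530i = +0.021765+0.010643i  (running Σ = +0.339395+0.001666i)
  m=4: -0.150814+0.327468i × -0.007595-0.006377i = +0.003234-0.001525i  (running Σ = +0.342629+0.000140i)
  m=5: -0.090556-0.121979i × +0.000610+0.000728i = +0.000034-0.000140i  (running Σ = +0.342663-0.000000i)
Total Σ_m = +0.342663-0.000000i. Multiply by 1.142397: +0.391457-0.000000i. P_5(cos γ) = 0.391457

0.391457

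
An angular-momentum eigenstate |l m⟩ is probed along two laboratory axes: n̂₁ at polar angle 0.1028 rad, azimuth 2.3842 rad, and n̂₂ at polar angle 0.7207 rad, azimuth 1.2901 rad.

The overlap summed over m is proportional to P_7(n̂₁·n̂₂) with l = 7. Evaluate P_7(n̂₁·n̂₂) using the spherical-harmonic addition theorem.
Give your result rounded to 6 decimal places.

Term-by-term m-sum for l=7 (normalisation 4π/15 = 0.837758):
  m=-7: -0.00000 - 0.00000j × -0.02516 - 0.01046j = 0.00000 + 0.00000j  (running Σ = 0.00000 + 0.00000j)
  m=-6: -0.00000 + 0.00000j × 0.01314 - 0.11535j = 0.00000 + 0.00000j  (running Σ = 0.00000 + 0.00000j)
  m=-5: 0.00004 - 0.00003j × 0.28701 - 0.04847j = 0.00001 - 0.00001j  (running Σ = 0.00001 - 0.00001j)
  m=-4: -0.00079 - 0.00009j × 0.19652 + 0.40891j = -0.00012 - 0.00034j  (running Σ = -0.00011 - 0.00035j)
  m=-3: 0.00599 + 0.00710j × -0.26834 + 0.23952j = -0.00331 - 0.00047j  (running Σ = -0.00342 - 0.00082j)
  m=-2: 0.00424 - 0.07554j × 0.06612 + 0.04158j = 0.00342 - 0.00482j  (running Σ = 0.00000 - 0.00564j)
  m=-1: -0.28357 + 0.26812j × -0.10929 + 0.37907j = -0.07064 - 0.13680j  (running Σ = -0.07064 - 0.14244j)
  m=0: 0.93672 + 0.00000j × -0.04335 + 0.00000j = -0.04061 + 0.00000j  (running Σ = -0.11125 - 0.14244j)
  m=1: 0.28357 + 0.26812j × 0.10929 + 0.37907j = -0.07064 + 0.13680j  (running Σ = -0.18189 - 0.00564j)
  m=2: 0.00424 + 0.07554j × 0.06612 - 0.04158j = 0.00342 + 0.00482j  (running Σ = -0.17847 - 0.00082j)
  m=3: -0.00599 + 0.00710j × 0.26834 + 0.23952j = -0.00331 + 0.00047j  (running Σ = -0.18178 - 0.00035j)
  m=4: -0.00079 + 0.00009j × 0.19652 - 0.40891j = -0.00012 + 0.00034j  (running Σ = -0.18190 - 0.00001j)
  m=5: -0.00004 - 0.00003j × -0.28701 - 0.04847j = 0.00001 + 0.00001j  (running Σ = -0.18189 + 0.00000j)
  m=6: -0.00000 - 0.00000j × 0.01314 + 0.11535j = 0.00000 - 0.00000j  (running Σ = -0.18189 + 0.00000j)
  m=7: 0.00000 - 0.00000j × 0.02516 - 0.01046j = 0.00000 - 0.00000j  (running Σ = -0.18189 + 0.00000j)
Accumulated sum -0.18189 + 0.00000j; after 4π/(2l+1) scaling, -0.15238 + 0.00000j ⇒ P_7 = -0.152379

-0.152379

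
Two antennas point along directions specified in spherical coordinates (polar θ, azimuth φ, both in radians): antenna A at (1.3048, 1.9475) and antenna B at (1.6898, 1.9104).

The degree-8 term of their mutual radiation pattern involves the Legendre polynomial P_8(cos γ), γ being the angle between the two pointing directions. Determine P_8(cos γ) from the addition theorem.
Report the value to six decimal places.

Expand P_8 via completeness: Σ_{m} conj(Y_{8,m}) at Ω₁ times Y_{8,m} at Ω₂ —
  m=-8: -0.38390 + 0.04939j × -0.44370 - 0.20069j = 0.18025 + 0.05513j  (running Σ = 0.18025 + 0.05513j)
  m=-7: 0.20396 + 0.36924j × -0.16119 + 0.16812j = -0.09495 - 0.02523j  (running Σ = 0.08530 + 0.02990j)
  m=-6: 0.00705 - 0.00856j × -0.12802 - 0.25402j = -0.00308 - 0.00070j  (running Σ = 0.08222 + 0.02920j)
  m=-5: 0.33389 + 0.10796j × -0.25772 + 0.03297j = -0.08961 - 0.01682j  (running Σ = -0.00739 + 0.01238j)
  m=-4: -0.00911 - 0.14226j × 0.04481 - 0.20779j = -0.02997 - 0.00448j  (running Σ = -0.03736 + 0.00790j)
  m=-3: 0.25919 - 0.12224j × -0.22831 - 0.14060j = -0.07636 - 0.00853j  (running Σ = -0.11372 - 0.00063j)
  m=-2: -0.14119 - 0.13243j × 0.13927 - 0.11244j = -0.03455 - 0.00257j  (running Σ = -0.14827 - 0.00320j)
  m=-1: 0.09309 - 0.23530j × -0.09014 - 0.25513j = -0.06842 - 0.00254j  (running Σ = -0.21670 - 0.00574j)
  m=0: -0.20712 + 0.00000j × 0.16886 + 0.00000j = -0.03498 + 0.00000j  (running Σ = -0.25167 - 0.00574j)
  m=1: -0.09309 - 0.23530j × 0.09014 - 0.25513j = -0.06842 + 0.00254j  (running Σ = -0.32010 - 0.00320j)
  m=2: -0.14119 + 0.13243j × 0.13927 + 0.11244j = -0.03455 + 0.00257j  (running Σ = -0.35465 - 0.00063j)
  m=3: -0.25919 - 0.12224j × 0.22831 - 0.14060j = -0.07636 + 0.00853j  (running Σ = -0.43101 + 0.00790j)
  m=4: -0.00911 + 0.14226j × 0.04481 + 0.20779j = -0.02997 + 0.00448j  (running Σ = -0.46098 + 0.01238j)
  m=5: -0.33389 + 0.10796j × 0.25772 + 0.03297j = -0.08961 + 0.01682j  (running Σ = -0.55059 + 0.02920j)
  m=6: 0.00705 + 0.00856j × -0.12802 + 0.25402j = -0.00308 + 0.00070j  (running Σ = -0.55367 + 0.02990j)
  m=7: -0.20396 + 0.36924j × 0.16119 + 0.16812j = -0.09495 + 0.02523j  (running Σ = -0.64862 + 0.05513j)
  m=8: -0.38390 - 0.04939j × -0.44370 + 0.20069j = 0.18025 - 0.05513j  (running Σ = -0.46837 + 0.00000j)
Σ over m = -0.46837 + 0.00000j; ×(4π/17) → -0.34622 + 0.00000j. Real part: -0.346220

-0.346220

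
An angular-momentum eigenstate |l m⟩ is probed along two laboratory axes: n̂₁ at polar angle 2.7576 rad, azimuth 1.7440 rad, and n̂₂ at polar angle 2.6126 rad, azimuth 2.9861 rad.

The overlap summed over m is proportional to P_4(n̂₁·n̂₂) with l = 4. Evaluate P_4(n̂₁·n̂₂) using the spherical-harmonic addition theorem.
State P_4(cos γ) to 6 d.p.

0.001606

Addition theorem: P_4(cos γ) = (4π/9) Σ_m Y*_{lm}(Ω₁) Y_{lm}(Ω₂), m = −4…4:
  term(m=-4) = +0.000063+0.000242i   from Y*(Ω₁)=+0.006707+0.005567i, Y(Ω₂)=+0.023329+0.016725i
  term(m=-3) = -0.007067+0.004678i   from Y*(Ω₁)=-0.030297+0.052963i, Y(Ω₂)=+0.124050+0.062464i
  term(m=-2) = -0.066999-0.051719i   from Y*(Ω₁)=-0.221575-0.079980i, Y(Ω₂)=+0.342064+0.109944i
  term(m=-1) = +0.073152-0.214478i   from Y*(Ω₁)=+0.085456-0.488443i, Y(Ω₂)=+0.451489+0.070774i
  term(m=+0) = +0.002851+0.000000i   from Y*(Ω₁)=+0.325355-0.000000i, Y(Ω₂)=+0.008763+0.000000i
  term(m=+1) = +0.073152+0.214478i   from Y*(Ω₁)=-0.085456-0.488443i, Y(Ω₂)=-0.451489+0.070774i
  term(m=+2) = -0.066999+0.051719i   from Y*(Ω₁)=-0.221575+0.079980i, Y(Ω₂)=+0.342064-0.109944i
  term(m=+3) = -0.007067-0.004678i   from Y*(Ω₁)=+0.030297+0.052963i, Y(Ω₂)=-0.124050+0.062464i
  term(m=+4) = +0.000063-0.000242i   from Y*(Ω₁)=+0.006707-0.005567i, Y(Ω₂)=+0.023329-0.016725i
Σ over m = +0.001150-0.000000i; ×(4π/9) → +0.001606-0.000000i. Real part: 0.001606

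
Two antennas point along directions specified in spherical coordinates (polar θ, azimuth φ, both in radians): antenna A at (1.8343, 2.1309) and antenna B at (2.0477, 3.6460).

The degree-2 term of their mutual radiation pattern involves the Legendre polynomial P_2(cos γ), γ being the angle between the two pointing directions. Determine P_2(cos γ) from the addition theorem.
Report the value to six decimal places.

-0.458011

Expand P_2 via completeness: Σ_{m} conj(Y_{2,m}) at Ω₁ times Y_{2,m} at Ω₂ —
  m=-2: -0.156808-0.324130i × +0.162461-0.257992i = -0.109098-0.012203i  (running Σ = -0.109098-0.012203i)
  m=-1: +0.103214-0.164591i × +0.275818-0.152262i = +0.003407-0.061113i  (running Σ = -0.105691-0.073316i)
  m=0: -0.251201-0.000000i × -0.116024+0.000000i = +0.029145+0.000000i  (running Σ = -0.076546-0.073316i)
  m=1: -0.103214-0.164591i × -0.275818-0.152262i = +0.003407+0.061113i  (running Σ = -0.073138-0.012203i)
  m=2: -0.156808+0.324130i × +0.162461+0.257992i = -0.109098+0.012203i  (running Σ = -0.182237+0.000000i)
Σ over m = -0.182237+0.000000i; ×(4π/5) → -0.458011+0.000000i. Real part: -0.458011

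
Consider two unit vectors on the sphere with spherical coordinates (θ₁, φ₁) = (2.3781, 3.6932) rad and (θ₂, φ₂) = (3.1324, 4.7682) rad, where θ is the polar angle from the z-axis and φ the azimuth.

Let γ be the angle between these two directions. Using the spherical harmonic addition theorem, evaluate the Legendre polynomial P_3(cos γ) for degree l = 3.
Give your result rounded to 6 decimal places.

Term-by-term m-sum for l=3 (normalisation 4π/7 = 1.795196):
  [-3]  conj(Y_{3,-3})(Ω₁) = 0.01158 - 0.13744j ; Y_{3,-3}(Ω₂) = -0.00000 - 0.00000j ; Δ = -0.00000 + 0.00000j
  [-2]  conj(Y_{3,-2})(Ω₁) = -0.15910 - 0.31510j ; Y_{3,-2}(Ω₂) = 0.00009 - 0.00001j ; Δ = -0.00002 - 0.00003j
  [-1]  conj(Y_{3,-1})(Ω₁) = -0.30632 - 0.18848j ; Y_{3,-1}(Ω₂) = 0.00066 + 0.01186j ; Δ = 0.00203 - 0.00376j
  [+0]  conj(Y_{3,0})(Ω₁) = 0.10528 + 0.00000j ; Y_{3,0}(Ω₂) = -0.74616 + 0.00000j ; Δ = -0.07855 + 0.00000j
  [+1]  conj(Y_{3,1})(Ω₁) = 0.30632 - 0.18848j ; Y_{3,1}(Ω₂) = -0.00066 + 0.01186j ; Δ = 0.00203 + 0.00376j
  [+2]  conj(Y_{3,2})(Ω₁) = -0.15910 + 0.31510j ; Y_{3,2}(Ω₂) = 0.00009 + 0.00001j ; Δ = -0.00002 + 0.00003j
  [+3]  conj(Y_{3,3})(Ω₁) = -0.01158 - 0.13744j ; Y_{3,3}(Ω₂) = 0.00000 - 0.00000j ; Δ = -0.00000 - 0.00000j
Σ over m = -0.07452 + 0.00000j; ×(4π/7) → -0.13378 + 0.00000j. Real part: -0.133781

-0.133781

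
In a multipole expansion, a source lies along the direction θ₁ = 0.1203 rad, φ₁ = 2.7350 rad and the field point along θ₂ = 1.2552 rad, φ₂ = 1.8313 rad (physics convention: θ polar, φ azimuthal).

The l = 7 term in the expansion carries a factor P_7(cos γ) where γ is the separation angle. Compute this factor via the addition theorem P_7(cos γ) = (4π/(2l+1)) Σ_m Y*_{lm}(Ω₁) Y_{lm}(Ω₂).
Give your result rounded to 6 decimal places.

Term-by-term m-sum for l=7 (normalisation 4π/15 = 0.837758):
  m=-7: Y*=0.00000 + 0.00000j  Y=0.33963 - 0.08771j  product 0.00000 + 0.00000j
  m=-6: Y*=-0.00000 - 0.00000j  Y=-0.00333 + 0.42852j  product 0.00000 - 0.00000j
  m=-5: Y*=0.00005 + 0.00010j  Y=-0.06932 - 0.01906j  product -0.00000 - 0.00001j
  m=-4: Y*=-0.00008 - 0.00148j  Y=-0.16399 + 0.28067j  product 0.00043 + 0.00022j
  m=-3: Y*=-0.00505 + 0.01380j  Y=-0.13596 - 0.13702j  product 0.00258 - 0.00118j
  m=-2: Y*=0.06994 - 0.07394j  Y=-0.21809 + 0.12516j  product -0.00600 + 0.02488j
  m=-1: Y*=-0.40794 + 0.17565j  Y=-0.05935 - 0.22266j  product 0.06332 + 0.08041j
  m=+0: Y*=0.88203 + 0.00000j  Y=-0.22682 + 0.00000j  product -0.20006 + 0.00000j
  m=+1: Y*=0.40794 + 0.17565j  Y=0.05935 - 0.22266j  product 0.06332 - 0.08041j
  m=+2: Y*=0.06994 + 0.07394j  Y=-0.21809 - 0.12516j  product -0.00600 - 0.02488j
  m=+3: Y*=0.00505 + 0.01380j  Y=0.13596 - 0.13702j  product 0.00258 + 0.00118j
  m=+4: Y*=-0.00008 + 0.00148j  Y=-0.16399 - 0.28067j  product 0.00043 - 0.00022j
  m=+5: Y*=-0.00005 + 0.00010j  Y=0.06932 - 0.01906j  product -0.00000 + 0.00001j
  m=+6: Y*=-0.00000 + 0.00000j  Y=-0.00333 - 0.42852j  product 0.00000 + 0.00000j
  m=+7: Y*=-0.00000 + 0.00000j  Y=-0.33963 - 0.08771j  product 0.00000 - 0.00000j
Total Σ_m = -0.07939 + 0.00000j. Multiply by 0.837758: -0.06651 + 0.00000j. P_7(cos γ) = -0.066512

-0.066512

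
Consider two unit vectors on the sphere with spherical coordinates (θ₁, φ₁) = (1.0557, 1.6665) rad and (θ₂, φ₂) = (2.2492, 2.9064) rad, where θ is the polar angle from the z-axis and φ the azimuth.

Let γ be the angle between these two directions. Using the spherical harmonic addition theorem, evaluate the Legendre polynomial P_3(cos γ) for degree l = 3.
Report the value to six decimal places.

Term-by-term m-sum for l=3 (normalisation 4π/7 = 1.795196):
  [-3]  conj(Y_{3,-3})(Ω₁) = (0.077868, -0.263720) ; Y_{3,-3}(Ω₂) = (-0.149896, -0.127692) ; Δ = (-0.045347, 0.029587)
  [-2]  conj(Y_{3,-2})(Ω₁) = (-0.374312, -0.072534) ; Y_{3,-2}(Ω₂) = (-0.346549, -0.176203) ; Δ = (0.116937, 0.091092)
  [-1]  conj(Y_{3,-1})(Ω₁) = (-0.005734, 0.059734) ; Y_{3,-1}(Ω₂) = (-0.237132, -0.056823) ; Δ = (0.004754, -0.013839)
  [+0]  conj(Y_{3,0})(Ω₁) = (-0.328443, -0.000000) ; Y_{3,0}(Ω₂) = (0.241423, 0.000000) ; Δ = (-0.079294, -0.000000)
  [+1]  conj(Y_{3,1})(Ω₁) = (0.005734, 0.059734) ; Y_{3,1}(Ω₂) = (0.237132, -0.056823) ; Δ = (0.004754, 0.013839)
  [+2]  conj(Y_{3,2})(Ω₁) = (-0.374312, 0.072534) ; Y_{3,2}(Ω₂) = (-0.346549, 0.176203) ; Δ = (0.116937, -0.091092)
  [+3]  conj(Y_{3,3})(Ω₁) = (-0.077868, -0.263720) ; Y_{3,3}(Ω₂) = (0.149896, -0.127692) ; Δ = (-0.045347, -0.029587)
Σ over m = (0.073394, -0.000000); ×(4π/7) → (0.131756, -0.000000). Real part: 0.131756

0.131756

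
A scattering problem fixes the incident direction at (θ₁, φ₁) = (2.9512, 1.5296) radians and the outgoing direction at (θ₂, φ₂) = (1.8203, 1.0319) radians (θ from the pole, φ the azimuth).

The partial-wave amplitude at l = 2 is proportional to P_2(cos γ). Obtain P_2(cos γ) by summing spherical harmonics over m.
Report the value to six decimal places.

Addition theorem: P_2(cos γ) = (4π/5) Σ_m Y*_{lm}(Ω₁) Y_{lm}(Ω₂), m = −2…2:
  [-2]  conj(Y_{2,-2})(Ω₁) = (-0.013787, 0.001139) ; Y_{2,-2}(Ω₂) = (-0.171667, -0.319528) ; Δ = (0.002731, 0.004210)
  [-1]  conj(Y_{2,-1})(Ω₁) = (-0.005912, -0.143437) ; Y_{2,-1}(Ω₂) = (-0.094865, 0.158655) ; Δ = (0.023318, 0.012669)
  [+0]  conj(Y_{2,0})(Ω₁) = (0.596897, -0.000000) ; Y_{2,0}(Ω₂) = (-0.257702, 0.000000) ; Δ = (-0.153822, 0.000000)
  [+1]  conj(Y_{2,1})(Ω₁) = (0.005912, -0.143437) ; Y_{2,1}(Ω₂) = (0.094865, 0.158655) ; Δ = (0.023318, -0.012669)
  [+2]  conj(Y_{2,2})(Ω₁) = (-0.013787, -0.001139) ; Y_{2,2}(Ω₂) = (-0.171667, 0.319528) ; Δ = (0.002731, -0.004210)
Σ over m = (-0.101725, 0.000000); ×(4π/5) → (-0.255663, 0.000000). Real part: -0.255663

-0.255663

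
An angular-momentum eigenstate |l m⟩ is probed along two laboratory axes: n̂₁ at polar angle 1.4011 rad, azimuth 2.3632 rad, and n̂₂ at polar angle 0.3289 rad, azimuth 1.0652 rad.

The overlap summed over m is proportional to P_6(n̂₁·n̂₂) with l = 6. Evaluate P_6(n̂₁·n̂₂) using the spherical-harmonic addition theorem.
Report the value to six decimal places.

Addition theorem: P_6(cos γ) = (4π/13) Σ_m Y*_{lm}(Ω₁) Y_{lm}(Ω₂), m = −6…6:
  m=-6: Y*=-0.01861 + 0.44253j  Y=0.00055 - 0.00006j  product 0.00002 + 0.00024j
  m=-5: Y*=0.19229 - 0.17927j  Y=0.00321 + 0.00455j  product 0.00143 + 0.00030j
  m=-4: Y*=0.23099 + 0.00647j  Y=-0.01500 + 0.03093j  product -0.00367 + 0.00705j
  m=-3: Y*=-0.19583 - 0.20424j  Y=-0.14215 + 0.00768j  product 0.02941 + 0.02753j
  m=-2: Y*=0.00228 - 0.16245j  Y=-0.20476 - 0.32688j  product -0.05357 + 0.03252j
  m=-1: Y*=-0.20368 + 0.20084j  Y=0.28078 - 0.50719j  product 0.04468 + 0.15970j
  m=+0: Y*=-0.14342 + 0.00000j  Y=0.14777 + 0.00000j  product -0.02119 + 0.00000j
  m=+1: Y*=0.20368 + 0.20084j  Y=-0.28078 - 0.50719j  product 0.04468 - 0.15970j
  m=+2: Y*=0.00228 + 0.16245j  Y=-0.20476 + 0.32688j  product -0.05357 - 0.03252j
  m=+3: Y*=0.19583 - 0.20424j  Y=0.14215 + 0.00768j  product 0.02941 - 0.02753j
  m=+4: Y*=0.23099 - 0.00647j  Y=-0.01500 - 0.03093j  product -0.00367 - 0.00705j
  m=+5: Y*=-0.19229 - 0.17927j  Y=-0.00321 + 0.00455j  product 0.00143 - 0.00030j
  m=+6: Y*=-0.01861 - 0.44253j  Y=0.00055 + 0.00006j  product 0.00002 - 0.00024j
Accumulated sum 0.01541 - 0.00000j; after 4π/(2l+1) scaling, 0.01489 - 0.00000j ⇒ P_6 = 0.014895

0.014895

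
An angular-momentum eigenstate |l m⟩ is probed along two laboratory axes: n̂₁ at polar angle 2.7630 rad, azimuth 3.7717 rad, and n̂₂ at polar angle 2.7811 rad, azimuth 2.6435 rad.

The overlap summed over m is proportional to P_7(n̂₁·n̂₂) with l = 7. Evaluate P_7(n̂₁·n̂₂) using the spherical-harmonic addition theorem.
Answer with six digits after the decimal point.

Summing Y*_{l m}(θ₁,φ₁)·Y_{l m}(θ₂,φ₂) over m ∈ [−7, 7]; prefactor 4π/(2·7+1) = 0.837758:
  m=-7: Y*=0.00014 + 0.00045j  Y=0.00032 + 0.00011j  product -0.00000 + 0.00000j
  m=-6: Y*=0.00356 + 0.00264j  Y=0.00333 - 0.00051j  product 0.00001 + 0.00001j
  m=-5: Y*=0.02588 + 0.00023j  Y=0.01655 - 0.01261j  product 0.00043 - 0.00032j
  m=-4: Y*=0.08511 - 0.06091j  Y=0.03646 - 0.08131j  product -0.00185 - 0.00914j
  m=-3: Y*=0.09232 - 0.27904j  Y=-0.02036 - 0.26550j  product -0.07596 - 0.01883j
  m=-2: Y*=-0.16161 - 0.50349j  Y=-0.28033 - 0.43295j  product -0.17268 + 0.21111j
  m=-1: Y*=-0.35614 - 0.25972j  Y=-0.42920 - 0.23341j  product 0.09223 + 0.19460j
  m=+0: Y*=0.22311 + 0.00000j  Y=0.16011 + 0.00000j  product 0.03572 + 0.00000j
  m=+1: Y*=0.35614 - 0.25972j  Y=0.42920 - 0.23341j  product 0.09223 - 0.19460j
  m=+2: Y*=-0.16161 + 0.50349j  Y=-0.28033 + 0.43295j  product -0.17268 - 0.21111j
  m=+3: Y*=-0.09232 - 0.27904j  Y=0.02036 - 0.26550j  product -0.07596 + 0.01883j
  m=+4: Y*=0.08511 + 0.06091j  Y=0.03646 + 0.08131j  product -0.00185 + 0.00914j
  m=+5: Y*=-0.02588 + 0.00023j  Y=-0.01655 - 0.01261j  product 0.00043 + 0.00032j
  m=+6: Y*=0.00356 - 0.00264j  Y=0.00333 + 0.00051j  product 0.00001 - 0.00001j
  m=+7: Y*=-0.00014 + 0.00045j  Y=-0.00032 + 0.00011j  product -0.00000 - 0.00000j
Accumulated sum -0.27992 - 0.00000j; after 4π/(2l+1) scaling, -0.23451 - 0.00000j ⇒ P_7 = -0.234509

-0.234509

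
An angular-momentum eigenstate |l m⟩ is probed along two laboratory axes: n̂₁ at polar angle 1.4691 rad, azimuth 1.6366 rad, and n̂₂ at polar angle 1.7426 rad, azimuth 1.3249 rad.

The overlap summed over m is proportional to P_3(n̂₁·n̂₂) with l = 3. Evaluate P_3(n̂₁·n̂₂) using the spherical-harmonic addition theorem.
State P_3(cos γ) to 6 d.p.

0.545521

Addition theorem: P_3(cos γ) = (4π/7) Σ_m Y*_{lm}(Ω₁) Y_{lm}(Ω₂), m = −3…3:
  [-3]  conj(Y_{3,-3})(Ω₁) = (0.080569, -0.402812) ; Y_{3,-3}(Ω₂) = (-0.268404, 0.295319) ; Δ = (0.097333, 0.131910)
  [-2]  conj(Y_{3,-2})(Ω₁) = (-0.101796, -0.013475) ; Y_{3,-2}(Ω₂) = (0.149511, 0.080092) ; Δ = (-0.014140, -0.010168)
  [-1]  conj(Y_{3,-1})(Ω₁) = (0.020052, -0.304282) ; Y_{3,-1}(Ω₂) = (-0.066185, 0.263711) ; Δ = (0.078915, 0.025427)
  [+0]  conj(Y_{3,0})(Ω₁) = (-0.111704, -0.000000) ; Y_{3,0}(Ω₂) = (0.182071, 0.000000) ; Δ = (-0.020338, -0.000000)
  [+1]  conj(Y_{3,1})(Ω₁) = (-0.020052, -0.304282) ; Y_{3,1}(Ω₂) = (0.066185, 0.263711) ; Δ = (0.078915, -0.025427)
  [+2]  conj(Y_{3,2})(Ω₁) = (-0.101796, 0.013475) ; Y_{3,2}(Ω₂) = (0.149511, -0.080092) ; Δ = (-0.014140, 0.010168)
  [+3]  conj(Y_{3,3})(Ω₁) = (-0.080569, -0.402812) ; Y_{3,3}(Ω₂) = (0.268404, 0.295319) ; Δ = (0.097333, -0.131910)
Accumulated sum (0.303878, 0.000000); after 4π/(2l+1) scaling, (0.545521, 0.000000) ⇒ P_3 = 0.545521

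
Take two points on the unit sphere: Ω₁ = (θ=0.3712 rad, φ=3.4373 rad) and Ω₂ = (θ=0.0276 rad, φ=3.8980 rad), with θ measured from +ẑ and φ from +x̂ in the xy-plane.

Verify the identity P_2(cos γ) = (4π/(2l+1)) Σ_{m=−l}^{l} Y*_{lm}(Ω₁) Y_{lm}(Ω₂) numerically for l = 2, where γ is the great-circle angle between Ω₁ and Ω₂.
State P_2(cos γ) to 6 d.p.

0.826823

Term-by-term m-sum for l=2 (normalisation 4π/5 = 2.513274):
  [-2]  conj(Y_{2,-2})(Ω₁) = +0.042192+0.028336i ; Y_{2,-2}(Ω₂) = +0.000017-0.000294i ; Δ = +0.000009-0.000012i
  [-1]  conj(Y_{2,-1})(Ω₁) = -0.249809-0.076102i ; Y_{2,-1}(Ω₂) = -0.015500+0.014626i ; Δ = +0.004985-0.002474i
  [+0]  conj(Y_{2,0})(Ω₁) = +0.506289-0.000000i ; Y_{2,0}(Ω₂) = +0.630063+0.000000i ; Δ = +0.318994+0.000000i
  [+1]  conj(Y_{2,1})(Ω₁) = +0.249809-0.076102i ; Y_{2,1}(Ω₂) = +0.015500+0.014626i ; Δ = +0.004985+0.002474i
  [+2]  conj(Y_{2,2})(Ω₁) = +0.042192-0.028336i ; Y_{2,2}(Ω₂) = +0.000017+0.000294i ; Δ = +0.000009+0.000012i
Accumulated sum +0.328982+0.000000i; after 4π/(2l+1) scaling, +0.826823+0.000000i ⇒ P_2 = 0.826823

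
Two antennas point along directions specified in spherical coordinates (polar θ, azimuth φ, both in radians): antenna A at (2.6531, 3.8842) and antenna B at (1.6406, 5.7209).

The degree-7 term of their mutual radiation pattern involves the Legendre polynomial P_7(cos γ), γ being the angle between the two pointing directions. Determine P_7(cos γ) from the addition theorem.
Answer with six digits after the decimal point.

0.129856

Expand P_7 via completeness: Σ_{m} conj(Y_{7,m}) at Ω₁ times Y_{7,m} at Ω₂ —
  [-7]  conj(Y_{7,-7})(Ω₁) = -0.00117 + 0.00222j ; Y_{7,-7}(Ω₂) = -0.34445 - 0.35071j ; Δ = 0.00118 - 0.00035j
  [-6]  conj(Y_{7,-6})(Ω₁) = 0.00448 + 0.01707j ; Y_{7,-6}(Ω₂) = 0.12515 + 0.02958j ; Δ = 0.00006 + 0.00227j
  [-5]  conj(Y_{7,-5})(Ω₁) = 0.06419 + 0.04127j ; Y_{7,-5}(Ω₂) = 0.32122 - 0.11009j ; Δ = 0.02516 + 0.00619j
  [-4]  conj(Y_{7,-4})(Ω₁) = 0.22105 - 0.03821j ; Y_{7,-4}(Ω₂) = -0.09341 + 0.11590j ; Δ = -0.01622 + 0.02919j
  [-3]  conj(Y_{7,-3})(Ω₁) = 0.26877 - 0.34844j ; Y_{7,-3}(Ω₂) = -0.03411 + 0.29261j ; Δ = 0.09279 + 0.09053j
  [-2]  conj(Y_{7,-2})(Ω₁) = -0.04207 - 0.49035j ; Y_{7,-2}(Ω₂) = -0.06781 - 0.14173j ; Δ = -0.06665 + 0.03921j
  [-1]  conj(Y_{7,-1})(Ω₁) = -0.05941 - 0.05453j ; Y_{7,-1}(Ω₂) = -0.23477 - 0.14794j ; Δ = 0.00588 + 0.02159j
  [+0]  conj(Y_{7,0})(Ω₁) = 0.44273 + 0.00000j ; Y_{7,0}(Ω₂) = 0.15947 + 0.00000j ; Δ = 0.07060 + 0.00000j
  [+1]  conj(Y_{7,1})(Ω₁) = 0.05941 - 0.05453j ; Y_{7,1}(Ω₂) = 0.23477 - 0.14794j ; Δ = 0.00588 - 0.02159j
  [+2]  conj(Y_{7,2})(Ω₁) = -0.04207 + 0.49035j ; Y_{7,2}(Ω₂) = -0.06781 + 0.14173j ; Δ = -0.06665 - 0.03921j
  [+3]  conj(Y_{7,3})(Ω₁) = -0.26877 - 0.34844j ; Y_{7,3}(Ω₂) = 0.03411 + 0.29261j ; Δ = 0.09279 - 0.09053j
  [+4]  conj(Y_{7,4})(Ω₁) = 0.22105 + 0.03821j ; Y_{7,4}(Ω₂) = -0.09341 - 0.11590j ; Δ = -0.01622 - 0.02919j
  [+5]  conj(Y_{7,5})(Ω₁) = -0.06419 + 0.04127j ; Y_{7,5}(Ω₂) = -0.32122 - 0.11009j ; Δ = 0.02516 - 0.00619j
  [+6]  conj(Y_{7,6})(Ω₁) = 0.00448 - 0.01707j ; Y_{7,6}(Ω₂) = 0.12515 - 0.02958j ; Δ = 0.00006 - 0.00227j
  [+7]  conj(Y_{7,7})(Ω₁) = 0.00117 + 0.00222j ; Y_{7,7}(Ω₂) = 0.34445 - 0.35071j ; Δ = 0.00118 + 0.00035j
Accumulated sum 0.15500 + 0.00000j; after 4π/(2l+1) scaling, 0.12986 + 0.00000j ⇒ P_7 = 0.129856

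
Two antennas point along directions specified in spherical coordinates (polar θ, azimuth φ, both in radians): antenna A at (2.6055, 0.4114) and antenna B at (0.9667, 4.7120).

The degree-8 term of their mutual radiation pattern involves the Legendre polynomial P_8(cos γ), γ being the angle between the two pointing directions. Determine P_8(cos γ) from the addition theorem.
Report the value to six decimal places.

Term-by-term m-sum for l=8 (normalisation 4π/17 = 0.739198):
  m=-8: Y*=-0.002361-0.000356i  Y=+0.108501+0.000338i  product -0.000256-0.000039i
  m=-7: Y*=+0.015530-0.004161i  Y=+0.000816-0.299534i  product -0.001234-0.004655i
  m=-6: Y*=-0.052715+0.042038i  Y=-0.449170-0.001048i  product +0.023722-0.018827i
  m=-5: Y*=+0.091840-0.173767i  Y=-0.000624+0.320860i  product +0.055698+0.029576i
  m=-4: Y*=-0.029756+0.397041i  Y=-0.096585-0.000150i  product +0.002934-0.038344i
  m=-3: Y*=-0.168161-0.480580i  Y=-0.000429+0.367551i  product +0.176710-0.061601i
  m=-2: Y*=+0.172279+0.185674i  Y=+0.095259+0.000074i  product +0.016397+0.017700i
  m=-1: Y*=+0.266327+0.116198i  Y=-0.000127+0.325463i  product -0.037852+0.086665i
  m=+0: Y*=-0.365020-0.000000i  Y=+0.146871+0.000000i  product -0.053611-0.000000i
  m=+1: Y*=-0.266327+0.116198i  Y=+0.000127+0.325463i  product -0.037852-0.086665i
  m=+2: Y*=+0.172279-0.185674i  Y=+0.095259-0.000074i  product +0.016397-0.017700i
  m=+3: Y*=+0.168161-0.480580i  Y=+0.000429+0.367551i  product +0.176710+0.061601i
  m=+4: Y*=-0.029756-0.397041i  Y=-0.096585+0.000150i  product +0.002934+0.038344i
  m=+5: Y*=-0.091840-0.173767i  Y=+0.000624+0.320860i  product +0.055698-0.029576i
  m=+6: Y*=-0.052715-0.042038i  Y=-0.449170+0.001048i  product +0.023722+0.018827i
  m=+7: Y*=-0.015530-0.004161i  Y=-0.000816-0.299534i  product -0.001234+0.004655i
  m=+8: Y*=-0.002361+0.000356i  Y=+0.108501-0.000338i  product -0.000256+0.000039i
Accumulated sum +0.418626-0.000000i; after 4π/(2l+1) scaling, +0.309448-0.000000i ⇒ P_8 = 0.309448

0.309448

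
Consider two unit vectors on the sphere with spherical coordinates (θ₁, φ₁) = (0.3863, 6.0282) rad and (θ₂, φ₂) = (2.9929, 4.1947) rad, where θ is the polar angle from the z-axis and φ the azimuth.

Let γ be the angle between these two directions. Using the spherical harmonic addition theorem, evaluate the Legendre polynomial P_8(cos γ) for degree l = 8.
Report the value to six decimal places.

-0.320664

Term-by-term m-sum for l=8 (normalisation 4π/17 = 0.739198):
  m=-8: Y*=(-0.000095, -0.000187)  Y=(-0.000000, -0.000000)  product (-0.000000, 0.000000)
  m=-7: Y*=(-0.000437, -0.002011)  Y=(0.000001, -0.000003)  product (-0.000000, -0.000000)
  m=-6: Y*=(0.000522, -0.012770)  Y=(0.000054, -0.000002)  product (0.000000, -0.000001)
  m=-5: Y*=(0.016458, -0.053992)  Y=(0.000352, 0.000570)  product (0.000037, -0.000010)
  m=-4: Y*=(0.094717, -0.154191)  Y=(-0.002949, 0.005398)  product (0.000553, 0.000966)
  m=-3: Y*=(0.293578, -0.281814)  Y=(-0.041779, 0.000741)  product (-0.012057, 0.011991)
  m=-2: Y*=(0.494329, -0.276488)  Y=(-0.102116, -0.172138)  product (-0.098073, -0.056859)
  m=-1: Y*=(0.261862, -0.068257)  Y=(0.296039, -0.519826)  product (0.042040, -0.156329)
  m=+0: Y*=(-0.401657, -0.000000)  Y=(0.743918, 0.000000)  product (-0.298800, -0.000000)
  m=+1: Y*=(-0.261862, -0.068257)  Y=(-0.296039, -0.519826)  product (0.042040, 0.156329)
  m=+2: Y*=(0.494329, 0.276488)  Y=(-0.102116, 0.172138)  product (-0.098073, 0.056859)
  m=+3: Y*=(-0.293578, -0.281814)  Y=(0.041779, 0.000741)  product (-0.012057, -0.011991)
  m=+4: Y*=(0.094717, 0.154191)  Y=(-0.002949, -0.005398)  product (0.000553, -0.000966)
  m=+5: Y*=(-0.016458, -0.053992)  Y=(-0.000352, 0.000570)  product (0.000037, 0.000010)
  m=+6: Y*=(0.000522, 0.012770)  Y=(0.000054, 0.000002)  product (0.000000, 0.000001)
  m=+7: Y*=(0.000437, -0.002011)  Y=(-0.000001, -0.000003)  product (-0.000000, 0.000000)
  m=+8: Y*=(-0.000095, 0.000187)  Y=(-0.000000, 0.000000)  product (-0.000000, -0.000000)
Total Σ_m = (-0.433800, -0.000000). Multiply by 0.739198: (-0.320664, -0.000000). P_8(cos γ) = -0.320664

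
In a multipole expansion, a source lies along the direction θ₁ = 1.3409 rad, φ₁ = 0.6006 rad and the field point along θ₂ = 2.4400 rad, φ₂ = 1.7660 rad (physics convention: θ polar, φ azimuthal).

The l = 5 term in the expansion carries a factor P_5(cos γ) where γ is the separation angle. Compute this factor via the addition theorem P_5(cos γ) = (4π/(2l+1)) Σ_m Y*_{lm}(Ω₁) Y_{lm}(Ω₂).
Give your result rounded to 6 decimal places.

0.134868

Expand P_5 via completeness: Σ_{m} conj(Y_{5,m}) at Ω₁ times Y_{5,m} at Ω₂ —
  [-5]  conj(Y_{5,-5})(Ω₁) = -0.402310+0.056117i ; Y_{5,-5}(Ω₂) = -0.043060-0.029130i ; Δ = +0.018958+0.009303i
  [-4]  conj(Y_{5,-4})(Ω₁) = -0.222165+0.202528i ; Y_{5,-4}(Ω₂) = -0.138200+0.136938i ; Δ = +0.002969-0.058412i
  [-3]  conj(Y_{5,-3})(Ω₁) = +0.038946-0.165584i ; Y_{5,-3}(Ω₂) = +0.218536+0.329508i ; Δ = +0.063072-0.023353i
  [-2]  conj(Y_{5,-2})(Ω₁) = -0.111661-0.288232i ; Y_{5,-2}(Ω₂) = +0.374138-0.153969i ; Δ = -0.086155-0.090646i
  [-1]  conj(Y_{5,-1})(Ω₁) = +0.084809+0.058096i ; Y_{5,-1}(Ω₂) = +0.000802+0.004054i ; Δ = -0.000168+0.000390i
  [+0]  conj(Y_{5,0})(Ω₁) = +0.307409-0.000000i ; Y_{5,0}(Ω₂) = +0.392648+0.000000i ; Δ = +0.120703+0.000000i
  [+1]  conj(Y_{5,1})(Ω₁) = -0.084809+0.058096i ; Y_{5,1}(Ω₂) = -0.000802+0.004054i ; Δ = -0.000168-0.000390i
  [+2]  conj(Y_{5,2})(Ω₁) = -0.111661+0.288232i ; Y_{5,2}(Ω₂) = +0.374138+0.153969i ; Δ = -0.086155+0.090646i
  [+3]  conj(Y_{5,3})(Ω₁) = -0.038946-0.165584i ; Y_{5,3}(Ω₂) = -0.218536+0.329508i ; Δ = +0.063072+0.023353i
  [+4]  conj(Y_{5,4})(Ω₁) = -0.222165-0.202528i ; Y_{5,4}(Ω₂) = -0.138200-0.136938i ; Δ = +0.002969+0.058412i
  [+5]  conj(Y_{5,5})(Ω₁) = +0.402310+0.056117i ; Y_{5,5}(Ω₂) = +0.043060-0.029130i ; Δ = +0.018958-0.009303i
Total Σ_m = +0.118057-0.000000i. Multiply by 1.142397: +0.134868-0.000000i. P_5(cos γ) = 0.134868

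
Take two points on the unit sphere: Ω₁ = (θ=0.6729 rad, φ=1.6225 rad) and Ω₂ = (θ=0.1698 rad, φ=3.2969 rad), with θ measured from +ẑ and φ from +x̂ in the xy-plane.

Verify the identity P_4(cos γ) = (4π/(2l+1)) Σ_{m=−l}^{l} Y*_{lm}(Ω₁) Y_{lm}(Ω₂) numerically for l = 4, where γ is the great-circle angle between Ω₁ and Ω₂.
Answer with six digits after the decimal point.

-0.331645

Addition theorem: P_4(cos γ) = (4π/9) Σ_m Y*_{lm}(Ω₁) Y_{lm}(Ω₂), m = −4…4:
  m=-4: Y*=(0.065352, 0.013712)  Y=(0.000293, -0.000210)  product (0.000022, -0.000010)
  m=-3: Y*=(0.036611, -0.234132)  Y=(-0.005319, 0.002674)  product (0.000431, 0.001343)
  m=-2: Y*=(-0.424054, -0.044007)  Y=(0.052755, -0.016935)  product (-0.023116, 0.004860)
  m=-1: Y*=(-0.015263, 0.294948)  Y=(-0.295826, 0.046317)  product (-0.009146, -0.087960)
  m=+0: Y*=(-0.238728, -0.000000)  Y=(0.728471, 0.000000)  product (-0.173906, -0.000000)
  m=+1: Y*=(0.015263, 0.294948)  Y=(0.295826, 0.046317)  product (-0.009146, 0.087960)
  m=+2: Y*=(-0.424054, 0.044007)  Y=(0.052755, 0.016935)  product (-0.023116, -0.004860)
  m=+3: Y*=(-0.036611, -0.234132)  Y=(0.005319, 0.002674)  product (0.000431, -0.001343)
  m=+4: Y*=(0.065352, -0.013712)  Y=(0.000293, 0.000210)  product (0.000022, 0.000010)
Accumulated sum (-0.237523, -0.000000); after 4π/(2l+1) scaling, (-0.331645, -0.000000) ⇒ P_4 = -0.331645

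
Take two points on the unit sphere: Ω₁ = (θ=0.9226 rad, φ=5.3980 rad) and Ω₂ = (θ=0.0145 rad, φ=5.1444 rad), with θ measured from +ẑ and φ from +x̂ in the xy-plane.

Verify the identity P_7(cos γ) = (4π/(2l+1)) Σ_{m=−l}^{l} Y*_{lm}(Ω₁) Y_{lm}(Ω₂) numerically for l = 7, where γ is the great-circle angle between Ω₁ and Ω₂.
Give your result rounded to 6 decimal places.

Term-by-term m-sum for l=7 (normalisation 4π/15 = 0.837758):
  term(m=-7) = (-0.000000, 0.000000)   from Y*(Ω₁)=(0.101914, 0.008877), Y(Ω₂)=(-0.000000, 0.000000)
  term(m=-6) = (0.000000, 0.000000)   from Y*(Ω₁)=(0.163383, 0.239471), Y(Ω₂)=(0.000000, 0.000000)
  term(m=-5) = (0.000000, 0.000000)   from Y*(Ω₁)=(-0.124789, 0.423640), Y(Ω₂)=(0.000000, -0.000000)
  term(m=-4) = (0.000000, 0.000000)   from Y*(Ω₁)=(-0.286645, 0.120904), Y(Ω₂)=(-0.000000, -0.000000)
  term(m=-3) = (-0.000002, -0.000002)   from Y*(Ω₁)=(0.101959, 0.053866), Y(Ω₂)=(-0.000026, -0.000007)
  term(m=-2) = (-0.000505, -0.000280)   from Y*(Ω₁)=(0.072549, 0.358679), Y(Ω₂)=(-0.001024, 0.001200)
  term(m=-1) = (-0.002286, -0.000593)   from Y*(Ω₁)=(-0.025264, 0.030885), Y(Ω₂)=(0.024782, 0.053751)
  term(m=+0) = (0.382653, 0.000000)   from Y*(Ω₁)=(0.351272, -0.000000), Y(Ω₂)=(1.089335, 0.000000)
  term(m=+1) = (-0.002286, 0.000593)   from Y*(Ω₁)=(0.025264, 0.030885), Y(Ω₂)=(-0.024782, 0.053751)
  term(m=+2) = (-0.000505, 0.000280)   from Y*(Ω₁)=(0.072549, -0.358679), Y(Ω₂)=(-0.001024, -0.001200)
  term(m=+3) = (-0.000002, 0.000002)   from Y*(Ω₁)=(-0.101959, 0.053866), Y(Ω₂)=(0.000026, -0.000007)
  term(m=+4) = (0.000000, -0.000000)   from Y*(Ω₁)=(-0.286645, -0.120904), Y(Ω₂)=(-0.000000, 0.000000)
  term(m=+5) = (0.000000, -0.000000)   from Y*(Ω₁)=(0.124789, 0.423640), Y(Ω₂)=(-0.000000, -0.000000)
  term(m=+6) = (0.000000, -0.000000)   from Y*(Ω₁)=(0.163383, -0.239471), Y(Ω₂)=(0.000000, -0.000000)
  term(m=+7) = (-0.000000, -0.000000)   from Y*(Ω₁)=(-0.101914, 0.008877), Y(Ω₂)=(0.000000, 0.000000)
Accumulated sum (0.377066, -0.000000); after 4π/(2l+1) scaling, (0.315890, -0.000000) ⇒ P_7 = 0.315890

0.315890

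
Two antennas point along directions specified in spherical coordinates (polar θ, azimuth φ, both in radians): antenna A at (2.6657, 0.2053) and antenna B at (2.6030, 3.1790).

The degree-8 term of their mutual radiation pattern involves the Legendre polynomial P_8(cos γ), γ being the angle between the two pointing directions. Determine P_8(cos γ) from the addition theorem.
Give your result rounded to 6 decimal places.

0.017363

Expand P_8 via completeness: Σ_{m} conj(Y_{8,m}) at Ω₁ times Y_{8,m} at Ω₂ —
  [-8]  conj(Y_{8,-8})(Ω₁) = -0.00007 + 0.00100j ; Y_{8,-8}(Ω₂) = 0.00236 - 0.00073j ; Δ = 0.00000 + 0.00000j
  [-7]  conj(Y_{8,-7})(Ω₁) = -0.00103 - 0.00769j ; Y_{8,-7}(Ω₂) = 0.01597 - 0.00428j ; Δ = -0.00005 - 0.00012j
  [-6]  conj(Y_{8,-6})(Ω₁) = 0.01256 + 0.03562j ; Y_{8,-6}(Ω₂) = 0.06719 - 0.01534j ; Δ = 0.00139 + 0.00220j
  [-5]  conj(Y_{8,-5})(Ω₁) = -0.06686 - 0.11046j ; Y_{8,-5}(Ω₂) = 0.19611 - 0.03711j ; Δ = -0.01721 - 0.01918j
  [-4]  conj(Y_{8,-4})(Ω₁) = 0.21358 + 0.22945j ; Y_{8,-4}(Ω₂) = 0.39681 - 0.05982j ; Δ = 0.09848 + 0.07827j
  [-3]  conj(Y_{8,-3})(Ω₁) = -0.41462 - 0.29344j ; Y_{8,-3}(Ω₂) = 0.50462 - 0.05687j ; Δ = -0.22591 - 0.12450j
  [-2]  conj(Y_{8,-2})(Ω₁) = 0.39334 + 0.17124j ; Y_{8,-2}(Ω₂) = 0.24437 - 0.01832j ; Δ = 0.09925 + 0.03464j
  [-1]  conj(Y_{8,-1})(Ω₁) = 0.09329 + 0.01943j ; Y_{8,-1}(Ω₂) = -0.29681 + 0.01111j ; Δ = -0.02790 - 0.00473j
  [+0]  conj(Y_{8,0})(Ω₁) = -0.46657 + 0.00000j ; Y_{8,0}(Ω₂) = -0.35879 + 0.00000j ; Δ = 0.16740 + 0.00000j
  [+1]  conj(Y_{8,1})(Ω₁) = -0.09329 + 0.01943j ; Y_{8,1}(Ω₂) = 0.29681 + 0.01111j ; Δ = -0.02790 + 0.00473j
  [+2]  conj(Y_{8,2})(Ω₁) = 0.39334 - 0.17124j ; Y_{8,2}(Ω₂) = 0.24437 + 0.01832j ; Δ = 0.09925 - 0.03464j
  [+3]  conj(Y_{8,3})(Ω₁) = 0.41462 - 0.29344j ; Y_{8,3}(Ω₂) = -0.50462 - 0.05687j ; Δ = -0.22591 + 0.12450j
  [+4]  conj(Y_{8,4})(Ω₁) = 0.21358 - 0.22945j ; Y_{8,4}(Ω₂) = 0.39681 + 0.05982j ; Δ = 0.09848 - 0.07827j
  [+5]  conj(Y_{8,5})(Ω₁) = 0.06686 - 0.11046j ; Y_{8,5}(Ω₂) = -0.19611 - 0.03711j ; Δ = -0.01721 + 0.01918j
  [+6]  conj(Y_{8,6})(Ω₁) = 0.01256 - 0.03562j ; Y_{8,6}(Ω₂) = 0.06719 + 0.01534j ; Δ = 0.00139 - 0.00220j
  [+7]  conj(Y_{8,7})(Ω₁) = 0.00103 - 0.00769j ; Y_{8,7}(Ω₂) = -0.01597 - 0.00428j ; Δ = -0.00005 + 0.00012j
  [+8]  conj(Y_{8,8})(Ω₁) = -0.00007 - 0.00100j ; Y_{8,8}(Ω₂) = 0.00236 + 0.00073j ; Δ = 0.00000 - 0.00000j
Σ over m = 0.02349 + 0.00000j; ×(4π/17) → 0.01736 + 0.00000j. Real part: 0.017363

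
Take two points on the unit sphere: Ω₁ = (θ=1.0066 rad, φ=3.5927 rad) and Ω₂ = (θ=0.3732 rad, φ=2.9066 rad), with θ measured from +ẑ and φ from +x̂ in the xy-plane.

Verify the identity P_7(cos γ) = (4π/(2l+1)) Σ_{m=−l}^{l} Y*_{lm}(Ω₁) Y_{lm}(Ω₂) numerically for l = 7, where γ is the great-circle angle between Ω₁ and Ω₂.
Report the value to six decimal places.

Summing Y*_{l m}(θ₁,φ₁)·Y_{l m}(θ₂,φ₂) over m ∈ [−7, 7]; prefactor 4π/(2·7+1) = 0.837758:
  m=-7: 0.15382 + 0.00249j × 0.00003 - 0.00043j = 0.00001 - 0.00007j  (running Σ = 0.00001 - 0.00007j)
  m=-6: -0.33034 + 0.15348j × 0.00066 + 0.00404j = -0.00084 - 0.00123j  (running Σ = -0.00083 - 0.00130j)
  m=-5: 0.27170 - 0.33275j × -0.00936 - 0.02241j = -0.01000 - 0.00297j  (running Σ = -0.01083 - 0.00427j)
  m=-4: -0.03323 + 0.13962j × 0.05891 + 0.08066j = -0.01322 + 0.00555j  (running Σ = -0.02405 + 0.00127j)
  m=-3: 0.06021 + 0.27247j × -0.21759 - 0.18514j = 0.03734 - 0.07043j  (running Σ = 0.01329 - 0.06916j)
  m=-2: -0.17633 - 0.22322j × 0.46847 + 0.23796j = -0.02949 - 0.14653j  (running Σ = -0.01619 - 0.21569j)
  m=-1: -0.15346 - 0.07434j × -0.44303 - 0.10607j = 0.06010 + 0.04921j  (running Σ = 0.04391 - 0.16648j)
  m=0: 0.30818 + 0.00000j × -0.20502 + 0.00000j = -0.06318 + 0.00000j  (running Σ = -0.01927 - 0.16648j)
  m=1: 0.15346 - 0.07434j × 0.44303 - 0.10607j = 0.06010 - 0.04921j  (running Σ = 0.04083 - 0.21569j)
  m=2: -0.17633 + 0.22322j × 0.46847 - 0.23796j = -0.02949 + 0.14653j  (running Σ = 0.01134 - 0.06916j)
  m=3: -0.06021 + 0.27247j × 0.21759 - 0.18514j = 0.03734 + 0.07043j  (running Σ = 0.04868 + 0.00127j)
  m=4: -0.03323 - 0.13962j × 0.05891 - 0.08066j = -0.01322 - 0.00555j  (running Σ = 0.03546 - 0.00427j)
  m=5: -0.27170 - 0.33275j × 0.00936 - 0.02241j = -0.01000 + 0.00297j  (running Σ = 0.02547 - 0.00130j)
  m=6: -0.33034 - 0.15348j × 0.00066 - 0.00404j = -0.00084 + 0.00123j  (running Σ = 0.02463 - 0.00007j)
  m=7: -0.15382 + 0.00249j × -0.00003 - 0.00043j = 0.00001 + 0.00007j  (running Σ = 0.02464 - 0.00000j)
Accumulated sum 0.02464 - 0.00000j; after 4π/(2l+1) scaling, 0.02064 - 0.00000j ⇒ P_7 = 0.020638

0.020638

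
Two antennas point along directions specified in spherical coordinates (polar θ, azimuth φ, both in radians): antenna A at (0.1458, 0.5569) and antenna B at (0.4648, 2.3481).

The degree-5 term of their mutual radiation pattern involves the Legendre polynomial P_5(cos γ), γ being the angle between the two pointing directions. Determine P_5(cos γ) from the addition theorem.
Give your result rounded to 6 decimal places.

-0.204721

Summing Y*_{l m}(θ₁,φ₁)·Y_{l m}(θ₂,φ₂) over m ∈ [−5, 5]; prefactor 4π/(2·5+1) = 1.142397:
  m=-5: Y*=-0.00003 + 0.00001j  Y=0.00569 + 0.00617j  product -0.00000 - 0.00000j
  m=-4: Y*=-0.00040 + 0.00051j  Y=-0.05294 - 0.00171j  product 0.00002 - 0.00003j
  m=-3: Y*=-0.00083 + 0.00824j  Y=0.13968 - 0.13306j  product 0.00098 + 0.00126j
  m=-2: Y*=0.03025 + 0.06151j  Y=-0.00688 + 0.42525j  product -0.02637 + 0.01244j
  m=-1: Y*=0.29303 + 0.18245j  Y=-0.32442 - 0.32971j  product -0.03491 - 0.15581j
  m=+0: Y*=0.79215 + 0.00000j  Y=-0.07405 + 0.00000j  product -0.05866 + 0.00000j
  m=+1: Y*=-0.29303 + 0.18245j  Y=0.32442 - 0.32971j  product -0.03491 + 0.15581j
  m=+2: Y*=0.03025 - 0.06151j  Y=-0.00688 - 0.42525j  product -0.02637 - 0.01244j
  m=+3: Y*=0.00083 + 0.00824j  Y=-0.13968 - 0.13306j  product 0.00098 - 0.00126j
  m=+4: Y*=-0.00040 - 0.00051j  Y=-0.05294 + 0.00171j  product 0.00002 + 0.00003j
  m=+5: Y*=0.00003 + 0.00001j  Y=-0.00569 + 0.00617j  product -0.00000 + 0.00000j
Accumulated sum -0.17920 + 0.00000j; after 4π/(2l+1) scaling, -0.20472 + 0.00000j ⇒ P_5 = -0.204721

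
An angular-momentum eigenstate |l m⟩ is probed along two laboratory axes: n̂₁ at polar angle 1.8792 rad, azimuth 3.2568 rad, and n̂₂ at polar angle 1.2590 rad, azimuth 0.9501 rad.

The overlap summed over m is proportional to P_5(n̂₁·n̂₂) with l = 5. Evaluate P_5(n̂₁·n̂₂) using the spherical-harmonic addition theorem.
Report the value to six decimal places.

Term-by-term m-sum for l=5 (normalisation 4π/11 = 1.142397):
  [-5]  conj(Y_{5,-5})(Ω₁) = -0.30568 - 0.19854j ; Y_{5,-5}(Ω₂) = 0.01381 + 0.36226j ; Δ = 0.06770 - 0.11348j
  [-4]  conj(Y_{5,-4})(Ω₁) = -0.32889 - 0.16329j ; Y_{5,-4}(Ω₂) = -0.29217 + 0.22619j ; Δ = 0.13303 - 0.02669j
  [-3]  conj(Y_{5,-3})(Ω₁) = 0.04808 + 0.01731j ; Y_{5,-3}(Ω₂) = 0.04372 + 0.01311j ; Δ = 0.00188 + 0.00139j
  [-2]  conj(Y_{5,-2})(Ω₁) = 0.32901 + 0.07718j ; Y_{5,-2}(Ω₂) = 0.10934 + 0.31984j ; Δ = 0.01129 + 0.11367j
  [-1]  conj(Y_{5,-1})(Ω₁) = 0.03384 + 0.00392j ; Y_{5,-1}(Ω₂) = -0.02332 + 0.03261j ; Δ = -0.00092 + 0.00101j
  [+0]  conj(Y_{5,0})(Ω₁) = -0.32252 + 0.00000j ; Y_{5,0}(Ω₂) = 0.32183 + 0.00000j ; Δ = -0.10380 + 0.00000j
  [+1]  conj(Y_{5,1})(Ω₁) = -0.03384 + 0.00392j ; Y_{5,1}(Ω₂) = 0.02332 + 0.03261j ; Δ = -0.00092 - 0.00101j
  [+2]  conj(Y_{5,2})(Ω₁) = 0.32901 - 0.07718j ; Y_{5,2}(Ω₂) = 0.10934 - 0.31984j ; Δ = 0.01129 - 0.11367j
  [+3]  conj(Y_{5,3})(Ω₁) = -0.04808 + 0.01731j ; Y_{5,3}(Ω₂) = -0.04372 + 0.01311j ; Δ = 0.00188 - 0.00139j
  [+4]  conj(Y_{5,4})(Ω₁) = -0.32889 + 0.16329j ; Y_{5,4}(Ω₂) = -0.29217 - 0.22619j ; Δ = 0.13303 + 0.02669j
  [+5]  conj(Y_{5,5})(Ω₁) = 0.30568 - 0.19854j ; Y_{5,5}(Ω₂) = -0.01381 + 0.36226j ; Δ = 0.06770 + 0.11348j
Accumulated sum 0.32215 + 0.00000j; after 4π/(2l+1) scaling, 0.36803 + 0.00000j ⇒ P_5 = 0.368028

0.368028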